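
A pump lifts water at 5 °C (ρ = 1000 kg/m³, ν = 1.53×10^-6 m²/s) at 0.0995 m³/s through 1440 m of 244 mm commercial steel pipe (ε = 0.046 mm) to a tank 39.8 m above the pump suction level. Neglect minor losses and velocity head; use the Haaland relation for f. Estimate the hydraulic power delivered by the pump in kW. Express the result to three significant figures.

P_hyd ≈ 59.8 kW

V = 4Q/(πD²) = 2.128 m/s; Re = 3.39×10^5; ε/D = 1.89×10^-4; f = 0.01576
h_f = f(L/D)V²/2g = 21.46 m
Total head H = z + h_f = 39.8 + 21.46 = 61.26 m
P_hyd = ρgQH = 1000·9.81·0.0995·61.26 = 59.80 kW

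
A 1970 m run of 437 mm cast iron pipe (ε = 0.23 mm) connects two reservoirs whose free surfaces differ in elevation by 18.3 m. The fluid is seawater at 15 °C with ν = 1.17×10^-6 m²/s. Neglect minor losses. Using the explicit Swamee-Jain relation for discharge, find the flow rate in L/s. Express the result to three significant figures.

Swamee-Jain (Type II): Q = -0.965·√(gD⁵h_f/L)·ln[ε/(3.7D) + √(3.17ν²L/(gD³h_f))]
√(gD⁵h_f/L) = √(9.81·0.437⁵·18.3/1970) = 0.03811
ε/(3.7D) = 1.42×10^-4; √(3.17ν²L/(gD³h_f)) = 2.39×10^-5
Q = -0.965·0.03811·ln(1.661×10^-4) = 0.3200 m³/s
Check: V = 2.13 m/s, Re = 7.97×10^5, f = 0.01760, h_f = 18.4 m ≈ 18.3 m ✓

Q ≈ 320 L/s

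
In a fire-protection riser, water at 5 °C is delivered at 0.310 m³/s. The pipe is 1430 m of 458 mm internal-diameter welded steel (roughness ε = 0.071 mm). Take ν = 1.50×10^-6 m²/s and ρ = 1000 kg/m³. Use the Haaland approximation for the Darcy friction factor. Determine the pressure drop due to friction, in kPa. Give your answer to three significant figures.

Δp ≈ 81.1 kPa

V = 4Q/(πD²) = 4·0.310/(π·0.458²) = 1.882 m/s
Re = VD/ν = 1.882·0.458/1.50×10^-6 = 5.75×10^5 → turbulent
ε/D = 0.071/458 = 1.55×10^-4
Haaland: f = 0.01466
h_f = f(L/D)V²/(2g) = 0.01466·(1430/0.458)·1.882²/(2·9.81) = 8.262 m
Δp = ρg·h_f = 1000·9.81·8.262 = 81.05 kPa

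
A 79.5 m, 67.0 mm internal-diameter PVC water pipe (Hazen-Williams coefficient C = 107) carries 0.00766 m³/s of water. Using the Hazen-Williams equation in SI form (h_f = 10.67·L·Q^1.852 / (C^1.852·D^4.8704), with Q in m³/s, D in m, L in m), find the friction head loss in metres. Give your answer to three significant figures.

h_f = 10.67·79.5·0.00766^1.852 / (107^1.852·0.0670^4.8704) = 9.315 m

h_f ≈ 9.32 m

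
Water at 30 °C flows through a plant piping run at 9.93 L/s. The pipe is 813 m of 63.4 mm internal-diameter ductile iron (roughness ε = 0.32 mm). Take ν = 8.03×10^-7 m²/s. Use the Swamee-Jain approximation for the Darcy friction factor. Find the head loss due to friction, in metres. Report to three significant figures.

V = 4Q/(πD²) = 4·0.00993/(π·0.0634²) = 3.145 m/s
Re = VD/ν = 3.145·0.0634/8.03×10^-7 = 2.48×10^5 → turbulent
ε/D = 0.32/63.4 = 0.00505
Swamee-Jain: f = 0.03099
h_f = f(L/D)V²/(2g) = 0.03099·(813/0.0634)·3.145²/(2·9.81) = 200.4 m

h_f ≈ 200 m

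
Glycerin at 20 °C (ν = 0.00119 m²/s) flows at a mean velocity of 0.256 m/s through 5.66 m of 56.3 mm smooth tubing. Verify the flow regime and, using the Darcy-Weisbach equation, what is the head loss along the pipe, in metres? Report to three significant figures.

h_f ≈ 1.77 m

Re = VD/ν = 0.256·0.05630/0.00119 = 12.1 → laminar (Re < 2300)
f = 64/Re = 5.284
h_f = f(L/D)V²/(2g) = 5.284·(5.66/0.05630)·0.256²/(2·9.81) = 1.774 m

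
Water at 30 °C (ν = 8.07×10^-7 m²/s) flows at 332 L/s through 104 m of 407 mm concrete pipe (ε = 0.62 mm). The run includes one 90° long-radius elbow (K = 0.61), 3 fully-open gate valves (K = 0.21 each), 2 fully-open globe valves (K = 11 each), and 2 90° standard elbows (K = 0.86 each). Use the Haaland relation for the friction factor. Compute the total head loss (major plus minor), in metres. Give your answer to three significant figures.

H_L ≈ 10.2 m

V = 4Q/(πD²) = 2.552 m/s; V²/2g = 0.3319 m
Re = 1.29×10^6, ε/D = 0.00152 → f = 0.02201 (Haaland)
Major: h_f = f(L/D)·V²/2g = 0.02201·255.5·0.3319 = 1.867 m
Minor: ΣK = 25.0; h_m = ΣK·V²/2g = 8.284 m
Total H_L = 1.867 + 8.284 = 10.15 m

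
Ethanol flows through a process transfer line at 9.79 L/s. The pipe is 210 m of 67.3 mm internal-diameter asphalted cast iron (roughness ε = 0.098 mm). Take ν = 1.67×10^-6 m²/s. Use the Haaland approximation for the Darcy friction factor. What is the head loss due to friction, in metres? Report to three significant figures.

V = 4Q/(πD²) = 4·0.00979/(π·0.0673²) = 2.752 m/s
Re = VD/ν = 2.752·0.0673/1.67×10^-6 = 1.11×10^5 → turbulent
ε/D = 0.098/67.3 = 0.00146
Haaland: f = 0.02328
h_f = f(L/D)V²/(2g) = 0.02328·(210/0.0673)·2.752²/(2·9.81) = 28.04 m

h_f ≈ 28.0 m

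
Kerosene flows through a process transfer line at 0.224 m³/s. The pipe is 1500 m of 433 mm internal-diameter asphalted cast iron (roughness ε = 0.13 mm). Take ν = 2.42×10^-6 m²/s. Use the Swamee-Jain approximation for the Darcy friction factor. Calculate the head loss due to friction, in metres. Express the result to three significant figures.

V = 4Q/(πD²) = 4·0.224/(π·0.433²) = 1.521 m/s
Re = VD/ν = 1.521·0.433/2.42×10^-6 = 2.72×10^5 → turbulent
ε/D = 0.13/433 = 3.00×10^-4
Swamee-Jain: f = 0.01722
h_f = f(L/D)V²/(2g) = 0.01722·(1500/0.433)·1.521²/(2·9.81) = 7.036 m

h_f ≈ 7.04 m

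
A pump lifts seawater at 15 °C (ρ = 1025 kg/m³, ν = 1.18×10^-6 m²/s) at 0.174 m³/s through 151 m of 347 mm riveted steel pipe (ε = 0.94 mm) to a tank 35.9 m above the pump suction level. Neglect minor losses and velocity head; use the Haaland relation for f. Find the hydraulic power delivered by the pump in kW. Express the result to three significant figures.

P_hyd ≈ 66.2 kW

V = 4Q/(πD²) = 1.840 m/s; Re = 5.41×10^5; ε/D = 0.00271; f = 0.02572
h_f = f(L/D)V²/2g = 1.931 m
Total head H = z + h_f = 35.9 + 1.931 = 37.83 m
P_hyd = ρgQH = 1025·9.81·0.174·37.83 = 66.19 kW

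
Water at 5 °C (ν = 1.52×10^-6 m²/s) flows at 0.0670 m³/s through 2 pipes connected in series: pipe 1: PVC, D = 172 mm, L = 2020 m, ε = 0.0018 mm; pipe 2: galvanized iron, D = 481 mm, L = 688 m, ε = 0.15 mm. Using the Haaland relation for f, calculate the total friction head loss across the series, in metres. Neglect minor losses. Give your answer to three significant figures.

Pipe 1: V = 2.884 m/s, Re = 3.26×10^5, ε/D = 1.05×10^-5, f = 0.01421, h_1 = f(L/D)V²/2g = 70.72 m
Pipe 2: V = 0.3687 m/s, Re = 1.17×10^5, ε/D = 3.12×10^-4, f = 0.01882, h_2 = f(L/D)V²/2g = 0.1865 m
Series → Q common, losses add: H = Σh = 70.90 m

H ≈ 70.9 m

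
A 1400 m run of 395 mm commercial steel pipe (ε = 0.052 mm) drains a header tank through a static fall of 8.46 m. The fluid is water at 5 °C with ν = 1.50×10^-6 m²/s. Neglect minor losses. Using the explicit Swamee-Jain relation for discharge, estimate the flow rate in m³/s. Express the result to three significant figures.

Swamee-Jain (Type II): Q = -0.965·√(gD⁵h_f/L)·ln[ε/(3.7D) + √(3.17ν²L/(gD³h_f))]
√(gD⁵h_f/L) = √(9.81·0.395⁵·8.46/1400) = 0.02388
ε/(3.7D) = 3.56×10^-5; √(3.17ν²L/(gD³h_f)) = 4.42×10^-5
Q = -0.965·0.02388·ln(7.976×10^-5) = 0.2174 m³/s
Check: V = 1.77 m/s, Re = 4.67×10^5, f = 0.01493, h_f = 8.49 m ≈ 8.46 m ✓

Q ≈ 0.217 m³/s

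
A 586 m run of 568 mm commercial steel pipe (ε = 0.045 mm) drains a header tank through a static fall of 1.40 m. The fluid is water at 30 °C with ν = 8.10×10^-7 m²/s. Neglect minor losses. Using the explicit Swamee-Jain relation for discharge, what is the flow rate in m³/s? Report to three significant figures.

Q ≈ 0.361 m³/s

Swamee-Jain (Type II): Q = -0.965·√(gD⁵h_f/L)·ln[ε/(3.7D) + √(3.17ν²L/(gD³h_f))]
√(gD⁵h_f/L) = √(9.81·0.568⁵·1.40/586) = 0.03722
ε/(3.7D) = 2.14×10^-5; √(3.17ν²L/(gD³h_f)) = 2.20×10^-5
Q = -0.965·0.03722·ln(4.342×10^-5) = 0.3608 m³/s
Check: V = 1.42 m/s, Re = 9.99×10^5, f = 0.01319, h_f = 1.41 m ≈ 1.40 m ✓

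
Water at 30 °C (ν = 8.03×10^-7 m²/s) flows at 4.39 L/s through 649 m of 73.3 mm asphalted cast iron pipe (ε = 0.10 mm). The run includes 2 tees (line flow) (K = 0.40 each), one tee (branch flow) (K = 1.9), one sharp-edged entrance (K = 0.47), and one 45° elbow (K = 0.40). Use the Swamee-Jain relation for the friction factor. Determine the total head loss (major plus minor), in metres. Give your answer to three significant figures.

H_L ≈ 11.7 m

V = 4Q/(πD²) = 1.040 m/s; V²/2g = 0.05516 m
Re = 9.50×10^4, ε/D = 0.00136 → f = 0.02363 (Swamee-Jain)
Major: h_f = f(L/D)·V²/2g = 0.02363·8854·0.05516 = 11.54 m
Minor: ΣK = 3.57; h_m = ΣK·V²/2g = 0.1969 m
Total H_L = 11.54 + 0.1969 = 11.74 m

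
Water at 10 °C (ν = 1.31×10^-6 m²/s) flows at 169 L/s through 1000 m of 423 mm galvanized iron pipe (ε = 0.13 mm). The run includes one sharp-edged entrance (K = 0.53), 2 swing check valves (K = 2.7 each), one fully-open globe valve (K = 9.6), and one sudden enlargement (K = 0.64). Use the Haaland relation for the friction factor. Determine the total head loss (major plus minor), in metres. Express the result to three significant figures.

H_L ≈ 4.07 m

V = 4Q/(πD²) = 1.203 m/s; V²/2g = 0.07371 m
Re = 3.88×10^5, ε/D = 3.07×10^-4 → f = 0.01650 (Haaland)
Major: h_f = f(L/D)·V²/2g = 0.01650·2364·0.07371 = 2.875 m
Minor: ΣK = 16.2; h_m = ΣK·V²/2g = 1.192 m
Total H_L = 2.875 + 1.192 = 4.067 m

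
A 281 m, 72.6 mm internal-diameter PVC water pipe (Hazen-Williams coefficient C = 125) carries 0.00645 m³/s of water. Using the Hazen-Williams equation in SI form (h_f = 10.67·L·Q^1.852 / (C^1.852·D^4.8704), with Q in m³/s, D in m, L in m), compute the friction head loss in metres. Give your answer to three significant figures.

h_f = 10.67·281·0.00645^1.852 / (125^1.852·0.0726^4.8704) = 12.14 m

h_f ≈ 12.1 m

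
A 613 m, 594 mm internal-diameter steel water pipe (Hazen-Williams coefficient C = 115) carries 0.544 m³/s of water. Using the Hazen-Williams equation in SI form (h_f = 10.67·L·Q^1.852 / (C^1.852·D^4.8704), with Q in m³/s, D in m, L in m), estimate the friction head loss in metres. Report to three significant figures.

h_f = 10.67·613·0.544^1.852 / (115^1.852·0.594^4.8704) = 4.086 m

h_f ≈ 4.09 m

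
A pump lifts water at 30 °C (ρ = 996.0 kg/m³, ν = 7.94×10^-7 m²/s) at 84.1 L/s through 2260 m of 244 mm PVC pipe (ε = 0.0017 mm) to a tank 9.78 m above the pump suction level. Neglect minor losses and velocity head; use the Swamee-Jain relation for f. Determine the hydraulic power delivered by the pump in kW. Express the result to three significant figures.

V = 4Q/(πD²) = 1.799 m/s; Re = 5.53×10^5; ε/D = 6.97×10^-6; f = 0.01298
h_f = f(L/D)V²/2g = 19.82 m
Total head H = z + h_f = 9.78 + 19.82 = 29.60 m
P_hyd = ρgQH = 996.0·9.81·0.0841·29.60 = 24.32 kW

P_hyd ≈ 24.3 kW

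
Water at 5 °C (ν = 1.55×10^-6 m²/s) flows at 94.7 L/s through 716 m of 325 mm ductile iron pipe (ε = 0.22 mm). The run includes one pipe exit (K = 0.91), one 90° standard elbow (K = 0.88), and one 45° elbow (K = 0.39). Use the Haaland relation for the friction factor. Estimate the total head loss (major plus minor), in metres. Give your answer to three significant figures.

V = 4Q/(πD²) = 1.142 m/s; V²/2g = 0.06642 m
Re = 2.39×10^5, ε/D = 6.77×10^-4 → f = 0.01928 (Haaland)
Major: h_f = f(L/D)·V²/2g = 0.01928·2203·0.06642 = 2.821 m
Minor: ΣK = 2.18; h_m = ΣK·V²/2g = 0.1448 m
Total H_L = 2.821 + 0.1448 = 2.966 m

H_L ≈ 2.97 m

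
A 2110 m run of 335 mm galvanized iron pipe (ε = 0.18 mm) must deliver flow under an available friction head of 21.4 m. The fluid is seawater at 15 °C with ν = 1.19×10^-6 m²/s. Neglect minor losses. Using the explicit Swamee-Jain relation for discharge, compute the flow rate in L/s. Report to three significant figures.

Q ≈ 170 L/s

Swamee-Jain (Type II): Q = -0.965·√(gD⁵h_f/L)·ln[ε/(3.7D) + √(3.17ν²L/(gD³h_f))]
√(gD⁵h_f/L) = √(9.81·0.335⁵·21.4/2110) = 0.02049
ε/(3.7D) = 1.45×10^-4; √(3.17ν²L/(gD³h_f)) = 3.46×10^-5
Q = -0.965·0.02049·ln(1.799×10^-4) = 0.1705 m³/s
Check: V = 1.93 m/s, Re = 5.45×10^5, f = 0.01794, h_f = 21.5 m ≈ 21.4 m ✓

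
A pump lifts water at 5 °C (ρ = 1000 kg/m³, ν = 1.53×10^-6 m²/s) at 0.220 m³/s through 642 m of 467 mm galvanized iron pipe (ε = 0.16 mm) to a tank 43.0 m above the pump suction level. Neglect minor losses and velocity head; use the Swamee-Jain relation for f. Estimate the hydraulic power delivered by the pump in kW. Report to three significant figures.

P_hyd ≈ 97.0 kW

V = 4Q/(πD²) = 1.284 m/s; Re = 3.92×10^5; ε/D = 3.43×10^-4; f = 0.01698
h_f = f(L/D)V²/2g = 1.963 m
Total head H = z + h_f = 43.0 + 1.963 = 44.96 m
P_hyd = ρgQH = 1000·9.81·0.220·44.96 = 97.04 kW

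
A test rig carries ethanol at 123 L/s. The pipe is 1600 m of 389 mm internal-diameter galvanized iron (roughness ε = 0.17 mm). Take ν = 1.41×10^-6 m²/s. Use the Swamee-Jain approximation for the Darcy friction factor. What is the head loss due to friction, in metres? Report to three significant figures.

V = 4Q/(πD²) = 4·0.123/(π·0.389²) = 1.035 m/s
Re = VD/ν = 1.035·0.389/1.41×10^-6 = 2.86×10^5 → turbulent
ε/D = 0.17/389 = 4.37×10^-4
Swamee-Jain: f = 0.01803
h_f = f(L/D)V²/(2g) = 0.01803·(1600/0.389)·1.035²/(2·9.81) = 4.047 m

h_f ≈ 4.05 m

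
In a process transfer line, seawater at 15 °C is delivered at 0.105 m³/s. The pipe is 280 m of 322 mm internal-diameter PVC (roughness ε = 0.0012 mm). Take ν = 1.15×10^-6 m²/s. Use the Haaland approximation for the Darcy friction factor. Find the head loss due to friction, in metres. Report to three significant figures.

h_f ≈ 1.02 m

V = 4Q/(πD²) = 4·0.105/(π·0.322²) = 1.289 m/s
Re = VD/ν = 1.289·0.322/1.15×10^-6 = 3.61×10^5 → turbulent
ε/D = 0.0012/322 = 3.73×10^-6
Haaland: f = 0.01389
h_f = f(L/D)V²/(2g) = 0.01389·(280/0.322)·1.289²/(2·9.81) = 1.024 m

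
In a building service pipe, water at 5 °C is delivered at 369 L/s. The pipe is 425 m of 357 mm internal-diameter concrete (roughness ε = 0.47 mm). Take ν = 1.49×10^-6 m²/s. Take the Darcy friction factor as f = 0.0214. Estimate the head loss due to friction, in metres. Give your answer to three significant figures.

V = 4Q/(πD²) = 4·0.369/(π·0.357²) = 3.686 m/s
h_f = f(L/D)V²/(2g) = 0.02140·(425/0.357)·3.686²/(2·9.81) = 17.65 m

h_f ≈ 17.6 m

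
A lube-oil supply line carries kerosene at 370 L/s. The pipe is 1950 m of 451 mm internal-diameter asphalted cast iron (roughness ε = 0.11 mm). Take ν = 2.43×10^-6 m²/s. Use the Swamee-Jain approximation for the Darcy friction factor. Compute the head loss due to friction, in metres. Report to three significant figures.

h_f ≈ 19.0 m

V = 4Q/(πD²) = 4·0.370/(π·0.451²) = 2.316 m/s
Re = VD/ν = 2.316·0.451/2.43×10^-6 = 4.30×10^5 → turbulent
ε/D = 0.11/451 = 2.44×10^-4
Swamee-Jain: f = 0.01610
h_f = f(L/D)V²/(2g) = 0.01610·(1950/0.451)·2.316²/(2·9.81) = 19.04 m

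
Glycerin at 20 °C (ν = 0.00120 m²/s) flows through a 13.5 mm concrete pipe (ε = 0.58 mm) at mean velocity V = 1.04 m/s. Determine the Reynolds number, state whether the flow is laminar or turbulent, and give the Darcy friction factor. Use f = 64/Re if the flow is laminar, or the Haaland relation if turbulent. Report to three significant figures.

Re = VD/ν = 1.040·0.0135/0.00120 = 11.7
Re < 2300 → laminar → f = 64/Re = 5.470

Re ≈ 11.7; laminar; f = 64/Re ≈ 5.47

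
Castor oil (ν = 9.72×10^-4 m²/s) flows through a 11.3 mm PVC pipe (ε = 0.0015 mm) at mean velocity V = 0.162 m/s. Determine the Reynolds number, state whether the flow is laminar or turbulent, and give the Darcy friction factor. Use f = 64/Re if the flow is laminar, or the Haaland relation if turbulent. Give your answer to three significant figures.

Re ≈ 1.88; laminar; f = 64/Re ≈ 34.0

Re = VD/ν = 0.1620·0.0113/9.72×10^-4 = 1.88
Re < 2300 → laminar → f = 64/Re = 33.98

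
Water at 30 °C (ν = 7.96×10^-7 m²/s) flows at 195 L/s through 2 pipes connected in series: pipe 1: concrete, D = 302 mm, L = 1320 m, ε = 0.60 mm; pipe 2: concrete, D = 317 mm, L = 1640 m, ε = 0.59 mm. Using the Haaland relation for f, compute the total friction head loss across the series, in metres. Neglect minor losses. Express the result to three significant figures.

Pipe 1: V = 2.722 m/s, Re = 1.03×10^6, ε/D = 0.00199, f = 0.02358, h_1 = f(L/D)V²/2g = 38.94 m
Pipe 2: V = 2.471 m/s, Re = 9.84×10^5, ε/D = 0.00186, f = 0.02320, h_2 = f(L/D)V²/2g = 37.34 m
Series → Q common, losses add: H = Σh = 76.28 m

H ≈ 76.3 m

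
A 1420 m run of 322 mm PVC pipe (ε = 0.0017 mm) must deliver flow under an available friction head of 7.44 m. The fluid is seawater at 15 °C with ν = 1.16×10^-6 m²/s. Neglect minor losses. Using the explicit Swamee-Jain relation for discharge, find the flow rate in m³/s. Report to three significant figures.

Swamee-Jain (Type II): Q = -0.965·√(gD⁵h_f/L)·ln[ε/(3.7D) + √(3.17ν²L/(gD³h_f))]
√(gD⁵h_f/L) = √(9.81·0.322⁵·7.44/1420) = 0.01334
ε/(3.7D) = 1.43×10^-6; √(3.17ν²L/(gD³h_f)) = 4.99×10^-5
Q = -0.965·0.01334·ln(5.128×10^-5) = 0.1272 m³/s
Check: V = 1.56 m/s, Re = 4.33×10^5, f = 0.01351, h_f = 7.40 m ≈ 7.44 m ✓

Q ≈ 0.127 m³/s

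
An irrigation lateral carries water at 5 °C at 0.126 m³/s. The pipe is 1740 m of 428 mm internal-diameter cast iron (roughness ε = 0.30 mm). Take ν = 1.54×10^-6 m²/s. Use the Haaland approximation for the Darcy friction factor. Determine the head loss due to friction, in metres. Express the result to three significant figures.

V = 4Q/(πD²) = 4·0.126/(π·0.428²) = 0.8758 m/s
Re = VD/ν = 0.8758·0.428/1.54×10^-6 = 2.43×10^5 → turbulent
ε/D = 0.30/428 = 7.01×10^-4
Haaland: f = 0.01938
h_f = f(L/D)V²/(2g) = 0.01938·(1740/0.428)·0.8758²/(2·9.81) = 3.080 m

h_f ≈ 3.08 m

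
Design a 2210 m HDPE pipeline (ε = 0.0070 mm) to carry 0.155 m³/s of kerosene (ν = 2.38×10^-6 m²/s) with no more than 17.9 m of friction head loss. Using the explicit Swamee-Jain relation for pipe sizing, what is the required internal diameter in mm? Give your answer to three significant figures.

D ≈ 331 mm

Swamee-Jain (Type III): D = 0.66·[ε^1.25·(LQ²/(gh_f))^4.75 + ν·Q^9.4·(L/(gh_f))^5.2]^0.04
LQ²/(gh_f) = 0.3024; L/(gh_f) = 12.59
Term 1 = ε^1.25·(…)^4.75 = 1.23×10^-9; Term 2 = ν·Q^9.4·(…)^5.2 = 3.06×10^-8
D = 0.66·(1.23×10^-9 + 3.06×10^-8)^0.04 = 0.3308 m = 331 mm
Check: V = 1.80 m/s, Re = 2.51×10^5, f = 0.01509, h_f = 16.7 m ≈ 17.9 m ✓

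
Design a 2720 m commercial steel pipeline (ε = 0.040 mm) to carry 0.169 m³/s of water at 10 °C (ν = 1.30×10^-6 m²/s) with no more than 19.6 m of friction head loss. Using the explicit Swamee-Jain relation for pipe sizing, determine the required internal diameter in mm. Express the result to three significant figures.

D ≈ 348 mm

Swamee-Jain (Type III): D = 0.66·[ε^1.25·(LQ²/(gh_f))^4.75 + ν·Q^9.4·(L/(gh_f))^5.2]^0.04
LQ²/(gh_f) = 0.4040; L/(gh_f) = 14.15
Term 1 = ε^1.25·(…)^4.75 = 4.30×10^-8; Term 2 = ν·Q^9.4·(…)^5.2 = 6.91×10^-8
D = 0.66·(4.30×10^-8 + 6.91×10^-8)^0.04 = 0.3480 m = 348 mm
Check: V = 1.78 m/s, Re = 4.76×10^5, f = 0.01472, h_f = 18.5 m ≈ 19.6 m ✓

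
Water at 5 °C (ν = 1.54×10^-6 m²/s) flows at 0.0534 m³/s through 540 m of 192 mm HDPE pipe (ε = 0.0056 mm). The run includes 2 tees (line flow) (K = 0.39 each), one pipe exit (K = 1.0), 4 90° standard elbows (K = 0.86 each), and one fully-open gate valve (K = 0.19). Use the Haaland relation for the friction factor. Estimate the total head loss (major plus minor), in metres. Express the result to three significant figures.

H_L ≈ 8.39 m

V = 4Q/(πD²) = 1.844 m/s; V²/2g = 0.1734 m
Re = 2.30×10^5, ε/D = 2.92×10^-5 → f = 0.01529 (Haaland)
Major: h_f = f(L/D)·V²/2g = 0.01529·2812·0.1734 = 7.457 m
Minor: ΣK = 5.41; h_m = ΣK·V²/2g = 0.9380 m
Total H_L = 7.457 + 0.9380 = 8.395 m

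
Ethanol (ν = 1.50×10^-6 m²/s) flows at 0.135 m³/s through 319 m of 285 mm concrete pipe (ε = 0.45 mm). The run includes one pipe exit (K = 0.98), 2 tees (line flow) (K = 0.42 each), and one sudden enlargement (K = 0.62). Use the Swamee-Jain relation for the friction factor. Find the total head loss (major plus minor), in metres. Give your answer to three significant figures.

H_L ≈ 6.35 m

V = 4Q/(πD²) = 2.116 m/s; V²/2g = 0.2282 m
Re = 4.02×10^5, ε/D = 0.00158 → f = 0.02268 (Swamee-Jain)
Major: h_f = f(L/D)·V²/2g = 0.02268·1119·0.2282 = 5.795 m
Minor: ΣK = 2.44; h_m = ΣK·V²/2g = 0.5569 m
Total H_L = 5.795 + 0.5569 = 6.351 m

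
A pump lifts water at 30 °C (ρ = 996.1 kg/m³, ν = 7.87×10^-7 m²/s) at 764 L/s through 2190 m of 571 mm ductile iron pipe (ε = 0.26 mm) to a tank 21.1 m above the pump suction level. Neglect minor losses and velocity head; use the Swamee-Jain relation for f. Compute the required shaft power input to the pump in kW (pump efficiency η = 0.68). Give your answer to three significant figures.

V = 4Q/(πD²) = 2.984 m/s; Re = 2.16×10^6; ε/D = 4.55×10^-4; f = 0.01668
h_f = f(L/D)V²/2g = 29.03 m
Total head H = z + h_f = 21.1 + 29.03 = 50.13 m
P_hyd = ρgQH = 996.1·9.81·0.764·50.13 = 374.2 kW
P_shaft = P_hyd/η = 374.2/0.68 = 550.3 kW

P_shaft ≈ 550 kW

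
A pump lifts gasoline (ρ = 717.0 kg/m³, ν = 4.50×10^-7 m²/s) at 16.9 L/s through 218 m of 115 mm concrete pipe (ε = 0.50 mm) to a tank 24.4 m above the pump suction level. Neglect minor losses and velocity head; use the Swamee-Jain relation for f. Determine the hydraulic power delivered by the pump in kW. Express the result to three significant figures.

P_hyd ≈ 3.80 kW

V = 4Q/(πD²) = 1.627 m/s; Re = 4.16×10^5; ε/D = 0.00435; f = 0.02949
h_f = f(L/D)V²/2g = 7.542 m
Total head H = z + h_f = 24.4 + 7.542 = 31.94 m
P_hyd = ρgQH = 717.0·9.81·0.0169·31.94 = 3.797 kW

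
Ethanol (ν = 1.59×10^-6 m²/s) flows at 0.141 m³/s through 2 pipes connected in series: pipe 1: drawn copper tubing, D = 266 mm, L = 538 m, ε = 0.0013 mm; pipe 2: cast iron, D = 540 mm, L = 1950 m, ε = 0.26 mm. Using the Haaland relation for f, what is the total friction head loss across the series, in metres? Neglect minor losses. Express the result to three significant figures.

Pipe 1: V = 2.537 m/s, Re = 4.24×10^5, ε/D = 4.89×10^-6, f = 0.01350, h_1 = f(L/D)V²/2g = 8.960 m
Pipe 2: V = 0.6157 m/s, Re = 2.09×10^5, ε/D = 4.81×10^-4, f = 0.01847, h_2 = f(L/D)V²/2g = 1.288 m
Series → Q common, losses add: H = Σh = 10.25 m

H ≈ 10.2 m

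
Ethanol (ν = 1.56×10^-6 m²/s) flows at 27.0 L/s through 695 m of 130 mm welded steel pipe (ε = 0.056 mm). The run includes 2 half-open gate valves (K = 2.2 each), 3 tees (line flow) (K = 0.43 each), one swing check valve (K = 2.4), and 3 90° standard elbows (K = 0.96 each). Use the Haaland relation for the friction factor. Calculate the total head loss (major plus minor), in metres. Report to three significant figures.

V = 4Q/(πD²) = 2.034 m/s; V²/2g = 0.2109 m
Re = 1.70×10^5, ε/D = 4.31×10^-4 → f = 0.01857 (Haaland)
Major: h_f = f(L/D)·V²/2g = 0.01857·5346·0.2109 = 20.93 m
Minor: ΣK = 11.0; h_m = ΣK·V²/2g = 2.314 m
Total H_L = 20.93 + 2.314 = 23.25 m

H_L ≈ 23.2 m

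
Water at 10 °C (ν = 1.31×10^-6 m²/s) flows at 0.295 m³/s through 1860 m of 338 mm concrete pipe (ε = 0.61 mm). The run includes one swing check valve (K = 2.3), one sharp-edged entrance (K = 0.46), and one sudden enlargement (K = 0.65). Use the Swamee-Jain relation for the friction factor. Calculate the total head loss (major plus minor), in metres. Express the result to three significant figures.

H_L ≈ 72.0 m

V = 4Q/(πD²) = 3.288 m/s; V²/2g = 0.5509 m
Re = 8.48×10^5, ε/D = 0.00180 → f = 0.02311 (Swamee-Jain)
Major: h_f = f(L/D)·V²/2g = 0.02311·5503·0.5509 = 70.07 m
Minor: ΣK = 3.41; h_m = ΣK·V²/2g = 1.879 m
Total H_L = 70.07 + 1.879 = 71.95 m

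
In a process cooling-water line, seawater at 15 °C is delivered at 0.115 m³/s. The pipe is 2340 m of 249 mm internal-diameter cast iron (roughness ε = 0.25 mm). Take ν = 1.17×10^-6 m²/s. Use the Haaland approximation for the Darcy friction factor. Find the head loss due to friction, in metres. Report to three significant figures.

V = 4Q/(πD²) = 4·0.115/(π·0.249²) = 2.362 m/s
Re = VD/ν = 2.362·0.249/1.17×10^-6 = 5.03×10^5 → turbulent
ε/D = 0.25/249 = 0.00100
Haaland: f = 0.02021
h_f = f(L/D)V²/(2g) = 0.02021·(2340/0.249)·2.362²/(2·9.81) = 54.00 m

h_f ≈ 54.0 m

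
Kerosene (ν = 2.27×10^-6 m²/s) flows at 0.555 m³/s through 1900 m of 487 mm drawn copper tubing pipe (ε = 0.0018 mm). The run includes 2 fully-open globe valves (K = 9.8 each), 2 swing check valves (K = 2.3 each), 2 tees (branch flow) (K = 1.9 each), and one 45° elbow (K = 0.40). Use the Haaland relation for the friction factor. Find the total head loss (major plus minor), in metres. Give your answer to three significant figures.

H_L ≈ 35.0 m

V = 4Q/(πD²) = 2.980 m/s; V²/2g = 0.4525 m
Re = 6.39×10^5, ε/D = 3.70×10^-6 → f = 0.01256 (Haaland)
Major: h_f = f(L/D)·V²/2g = 0.01256·3901·0.4525 = 22.16 m
Minor: ΣK = 28.4; h_m = ΣK·V²/2g = 12.85 m
Total H_L = 22.16 + 12.85 = 35.01 m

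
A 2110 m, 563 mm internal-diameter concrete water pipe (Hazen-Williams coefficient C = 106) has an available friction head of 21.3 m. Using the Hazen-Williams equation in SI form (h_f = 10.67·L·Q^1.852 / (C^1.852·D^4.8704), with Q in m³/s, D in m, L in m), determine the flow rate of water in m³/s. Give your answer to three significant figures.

Q ≈ 0.545 m³/s

Rearranging: Q = [h_f·C^1.852·D^4.8704 / (10.67·L)]^(1/1.852)
Q = [21.3·106^1.852·0.563^4.8704 / (10.67·2110)]^0.540 = 0.5449 m³/s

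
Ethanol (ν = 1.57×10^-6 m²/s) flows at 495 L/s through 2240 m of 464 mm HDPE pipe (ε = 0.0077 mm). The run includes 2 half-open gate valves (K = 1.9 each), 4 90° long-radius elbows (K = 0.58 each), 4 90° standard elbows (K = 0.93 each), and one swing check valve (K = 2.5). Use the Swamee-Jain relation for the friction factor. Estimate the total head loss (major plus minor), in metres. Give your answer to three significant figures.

H_L ≈ 31.2 m

V = 4Q/(πD²) = 2.927 m/s; V²/2g = 0.4368 m
Re = 8.65×10^5, ε/D = 1.66×10^-5 → f = 0.01226 (Swamee-Jain)
Major: h_f = f(L/D)·V²/2g = 0.01226·4828·0.4368 = 25.85 m
Minor: ΣK = 12.3; h_m = ΣK·V²/2g = 5.390 m
Total H_L = 25.85 + 5.390 = 31.24 m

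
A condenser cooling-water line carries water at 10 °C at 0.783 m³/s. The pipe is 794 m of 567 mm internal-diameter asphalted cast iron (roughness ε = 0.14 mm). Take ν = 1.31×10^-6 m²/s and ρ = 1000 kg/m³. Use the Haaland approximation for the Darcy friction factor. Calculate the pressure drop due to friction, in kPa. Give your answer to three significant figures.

Δp ≈ 100 kPa

V = 4Q/(πD²) = 4·0.783/(π·0.567²) = 3.101 m/s
Re = VD/ν = 3.101·0.567/1.31×10^-6 = 1.34×10^6 → turbulent
ε/D = 0.14/567 = 2.47×10^-4
Haaland: f = 0.01492
h_f = f(L/D)V²/(2g) = 0.01492·(794/0.567)·3.101²/(2·9.81) = 10.24 m
Δp = ρg·h_f = 1000·9.81·10.24 = 100.5 kPa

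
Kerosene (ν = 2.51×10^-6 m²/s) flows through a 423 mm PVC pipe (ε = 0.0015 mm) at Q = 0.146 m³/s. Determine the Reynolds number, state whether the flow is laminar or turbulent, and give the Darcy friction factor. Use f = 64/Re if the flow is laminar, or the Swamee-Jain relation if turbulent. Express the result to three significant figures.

V = 4Q/(πD²) = 1.039 m/s
Re = VD/ν = 1.039·0.423/2.51×10^-6 = 1.75×10^5
Re > 4000 → turbulent; ε/D = 3.55×10^-6
Swamee-Jain: f = 0.01597

Re ≈ 1.75×10^5; turbulent; f ≈ 0.0160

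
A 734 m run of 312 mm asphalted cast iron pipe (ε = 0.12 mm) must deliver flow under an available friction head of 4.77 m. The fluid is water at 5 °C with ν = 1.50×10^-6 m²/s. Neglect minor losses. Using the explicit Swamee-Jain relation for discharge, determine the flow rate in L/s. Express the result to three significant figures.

Swamee-Jain (Type II): Q = -0.965·√(gD⁵h_f/L)·ln[ε/(3.7D) + √(3.17ν²L/(gD³h_f))]
√(gD⁵h_f/L) = √(9.81·0.312⁵·4.77/734) = 0.01373
ε/(3.7D) = 1.04×10^-4; √(3.17ν²L/(gD³h_f)) = 6.07×10^-5
Q = -0.965·0.01373·ln(1.646×10^-4) = 0.1154 m³/s
Check: V = 1.51 m/s, Re = 3.14×10^5, f = 0.01756, h_f = 4.80 m ≈ 4.77 m ✓

Q ≈ 115 L/s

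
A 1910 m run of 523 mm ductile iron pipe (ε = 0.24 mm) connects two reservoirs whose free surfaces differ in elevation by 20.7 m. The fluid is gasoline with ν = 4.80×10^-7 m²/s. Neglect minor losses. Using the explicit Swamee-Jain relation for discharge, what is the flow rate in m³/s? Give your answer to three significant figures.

Q ≈ 0.556 m³/s

Swamee-Jain (Type II): Q = -0.965·√(gD⁵h_f/L)·ln[ε/(3.7D) + √(3.17ν²L/(gD³h_f))]
√(gD⁵h_f/L) = √(9.81·0.523⁵·20.7/1910) = 0.06450
ε/(3.7D) = 1.24×10^-4; √(3.17ν²L/(gD³h_f)) = 6.93×10^-6
Q = -0.965·0.06450·ln(1.310×10^-4) = 0.5565 m³/s
Check: V = 2.59 m/s, Re = 2.82×10^6, f = 0.01664, h_f = 20.8 m ≈ 20.7 m ✓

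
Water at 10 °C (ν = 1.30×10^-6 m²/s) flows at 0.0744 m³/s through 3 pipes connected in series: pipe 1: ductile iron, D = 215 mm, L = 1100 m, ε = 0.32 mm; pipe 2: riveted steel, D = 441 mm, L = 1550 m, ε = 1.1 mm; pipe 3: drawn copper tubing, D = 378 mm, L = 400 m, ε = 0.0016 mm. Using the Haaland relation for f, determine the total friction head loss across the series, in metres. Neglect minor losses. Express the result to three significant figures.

Pipe 1: V = 2.049 m/s, Re = 3.39×10^5, ε/D = 0.00149, f = 0.02230, h_1 = f(L/D)V²/2g = 24.43 m
Pipe 2: V = 0.4871 m/s, Re = 1.65×10^5, ε/D = 0.00249, f = 0.02572, h_2 = f(L/D)V²/2g = 1.093 m
Pipe 3: V = 0.6630 m/s, Re = 1.93×10^5, ε/D = 4.23×10^-6, f = 0.01563, h_3 = f(L/D)V²/2g = 0.3706 m
Series → Q common, losses add: H = Σh = 25.89 m

H ≈ 25.9 m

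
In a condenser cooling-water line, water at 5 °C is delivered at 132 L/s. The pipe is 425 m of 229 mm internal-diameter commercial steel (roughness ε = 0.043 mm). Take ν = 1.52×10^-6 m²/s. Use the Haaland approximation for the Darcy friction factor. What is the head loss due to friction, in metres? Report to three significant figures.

V = 4Q/(πD²) = 4·0.132/(π·0.229²) = 3.205 m/s
Re = VD/ν = 3.205·0.229/1.52×10^-6 = 4.83×10^5 → turbulent
ε/D = 0.043/229 = 1.88×10^-4
Haaland: f = 0.01522
h_f = f(L/D)V²/(2g) = 0.01522·(425/0.229)·3.205²/(2·9.81) = 14.79 m

h_f ≈ 14.8 m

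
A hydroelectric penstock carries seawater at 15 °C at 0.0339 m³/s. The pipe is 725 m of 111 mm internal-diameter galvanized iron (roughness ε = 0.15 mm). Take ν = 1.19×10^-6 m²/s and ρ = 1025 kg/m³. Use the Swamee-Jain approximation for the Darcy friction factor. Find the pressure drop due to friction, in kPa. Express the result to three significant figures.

Δp ≈ 905 kPa

V = 4Q/(πD²) = 4·0.0339/(π·0.111²) = 3.503 m/s
Re = VD/ν = 3.503·0.111/1.19×10^-6 = 3.27×10^5 → turbulent
ε/D = 0.15/111 = 0.00135
Swamee-Jain: f = 0.02203
h_f = f(L/D)V²/(2g) = 0.02203·(725/0.111)·3.503²/(2·9.81) = 90.00 m
Δp = ρg·h_f = 1025·9.81·90.00 = 905.0 kPa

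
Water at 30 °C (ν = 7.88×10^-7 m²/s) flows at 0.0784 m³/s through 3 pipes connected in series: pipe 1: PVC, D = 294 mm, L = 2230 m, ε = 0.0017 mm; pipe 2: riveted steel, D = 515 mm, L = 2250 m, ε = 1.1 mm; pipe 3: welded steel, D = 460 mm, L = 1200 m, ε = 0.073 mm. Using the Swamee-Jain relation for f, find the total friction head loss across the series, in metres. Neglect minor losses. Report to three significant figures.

H ≈ 8.23 m

Pipe 1: V = 1.155 m/s, Re = 4.31×10^5, ε/D = 5.78×10^-6, f = 0.01353, h_1 = f(L/D)V²/2g = 6.977 m
Pipe 2: V = 0.3764 m/s, Re = 2.46×10^5, ε/D = 0.00214, f = 0.02469, h_2 = f(L/D)V²/2g = 0.7789 m
Pipe 3: V = 0.4717 m/s, Re = 2.75×10^5, ε/D = 1.59×10^-4, f = 0.01614, h_3 = f(L/D)V²/2g = 0.4775 m
Series → Q common, losses add: H = Σh = 8.233 m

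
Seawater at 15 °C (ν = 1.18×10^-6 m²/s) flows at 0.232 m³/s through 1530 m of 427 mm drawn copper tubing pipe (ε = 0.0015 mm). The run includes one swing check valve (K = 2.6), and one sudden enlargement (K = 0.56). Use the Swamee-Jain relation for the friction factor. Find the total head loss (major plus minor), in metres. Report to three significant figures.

H_L ≈ 6.55 m

V = 4Q/(πD²) = 1.620 m/s; V²/2g = 0.1338 m
Re = 5.86×10^5, ε/D = 3.51×10^-6 → f = 0.01279 (Swamee-Jain)
Major: h_f = f(L/D)·V²/2g = 0.01279·3583·0.1338 = 6.130 m
Minor: ΣK = 3.16; h_m = ΣK·V²/2g = 0.4227 m
Total H_L = 6.130 + 0.4227 = 6.553 m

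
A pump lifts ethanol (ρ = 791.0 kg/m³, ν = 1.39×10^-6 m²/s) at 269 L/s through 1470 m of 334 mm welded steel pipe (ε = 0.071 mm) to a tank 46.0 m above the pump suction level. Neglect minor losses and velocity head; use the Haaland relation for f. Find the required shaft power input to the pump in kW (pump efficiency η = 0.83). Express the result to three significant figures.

P_shaft ≈ 195 kW

V = 4Q/(πD²) = 3.070 m/s; Re = 7.38×10^5; ε/D = 2.13×10^-4; f = 0.01499
h_f = f(L/D)V²/2g = 31.69 m
Total head H = z + h_f = 46.0 + 31.69 = 77.69 m
P_hyd = ρgQH = 791.0·9.81·0.269·77.69 = 162.2 kW
P_shaft = P_hyd/η = 162.2/0.83 = 195.4 kW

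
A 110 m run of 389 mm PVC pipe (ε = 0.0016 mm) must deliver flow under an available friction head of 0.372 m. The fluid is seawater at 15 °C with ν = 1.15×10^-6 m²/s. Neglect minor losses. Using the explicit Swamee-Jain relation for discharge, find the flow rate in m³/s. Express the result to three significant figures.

Q ≈ 0.165 m³/s

Swamee-Jain (Type II): Q = -0.965·√(gD⁵h_f/L)·ln[ε/(3.7D) + √(3.17ν²L/(gD³h_f))]
√(gD⁵h_f/L) = √(9.81·0.389⁵·0.372/110) = 0.01719
ε/(3.7D) = 1.11×10^-6; √(3.17ν²L/(gD³h_f)) = 4.63×10^-5
Q = -0.965·0.01719·ln(4.744×10^-5) = 0.1652 m³/s
Check: V = 1.39 m/s, Re = 4.70×10^5, f = 0.01330, h_f = 0.370 m ≈ 0.372 m ✓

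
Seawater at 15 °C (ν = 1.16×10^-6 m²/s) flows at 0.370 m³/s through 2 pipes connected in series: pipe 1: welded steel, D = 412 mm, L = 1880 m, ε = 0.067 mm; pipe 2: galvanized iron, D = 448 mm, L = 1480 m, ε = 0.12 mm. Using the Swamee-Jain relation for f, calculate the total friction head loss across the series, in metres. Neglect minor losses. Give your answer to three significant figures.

Pipe 1: V = 2.775 m/s, Re = 9.86×10^5, ε/D = 1.63×10^-4, f = 0.01435, h_1 = f(L/D)V²/2g = 25.71 m
Pipe 2: V = 2.347 m/s, Re = 9.07×10^5, ε/D = 2.68×10^-4, f = 0.01553, h_2 = f(L/D)V²/2g = 14.41 m
Series → Q common, losses add: H = Σh = 40.13 m

H ≈ 40.1 m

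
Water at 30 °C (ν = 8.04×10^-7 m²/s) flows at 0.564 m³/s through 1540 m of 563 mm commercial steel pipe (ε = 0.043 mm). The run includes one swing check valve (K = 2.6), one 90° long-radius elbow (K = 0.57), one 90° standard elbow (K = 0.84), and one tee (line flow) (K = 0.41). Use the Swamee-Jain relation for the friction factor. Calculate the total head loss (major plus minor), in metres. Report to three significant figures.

H_L ≈ 10.2 m

V = 4Q/(πD²) = 2.266 m/s; V²/2g = 0.2616 m
Re = 1.59×10^6, ε/D = 7.64×10^-5 → f = 0.01264 (Swamee-Jain)
Major: h_f = f(L/D)·V²/2g = 0.01264·2735·0.2616 = 9.046 m
Minor: ΣK = 4.42; h_m = ΣK·V²/2g = 1.156 m
Total H_L = 9.046 + 1.156 = 10.20 m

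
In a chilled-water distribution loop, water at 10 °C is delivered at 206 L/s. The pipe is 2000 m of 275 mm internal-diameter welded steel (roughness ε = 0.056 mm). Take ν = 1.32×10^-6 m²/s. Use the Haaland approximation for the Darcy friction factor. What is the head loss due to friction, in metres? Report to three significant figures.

h_f ≈ 66.5 m

V = 4Q/(πD²) = 4·0.206/(π·0.275²) = 3.468 m/s
Re = VD/ν = 3.468·0.275/1.32×10^-6 = 7.23×10^5 → turbulent
ε/D = 0.056/275 = 2.04×10^-4
Haaland: f = 0.01492
h_f = f(L/D)V²/(2g) = 0.01492·(2000/0.275)·3.468²/(2·9.81) = 66.51 m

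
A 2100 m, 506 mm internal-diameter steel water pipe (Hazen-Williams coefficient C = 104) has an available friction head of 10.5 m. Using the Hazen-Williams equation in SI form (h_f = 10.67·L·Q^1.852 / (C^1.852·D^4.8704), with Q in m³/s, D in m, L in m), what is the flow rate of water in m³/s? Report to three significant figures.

Q ≈ 0.276 m³/s

Rearranging: Q = [h_f·C^1.852·D^4.8704 / (10.67·L)]^(1/1.852)
Q = [10.5·104^1.852·0.506^4.8704 / (10.67·2100)]^0.540 = 0.2763 m³/s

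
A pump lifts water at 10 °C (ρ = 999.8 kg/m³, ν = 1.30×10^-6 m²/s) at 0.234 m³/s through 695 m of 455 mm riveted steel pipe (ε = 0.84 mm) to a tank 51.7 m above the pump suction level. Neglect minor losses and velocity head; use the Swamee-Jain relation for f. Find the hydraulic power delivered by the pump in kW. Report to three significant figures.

V = 4Q/(πD²) = 1.439 m/s; Re = 5.04×10^5; ε/D = 0.00185; f = 0.02343
h_f = f(L/D)V²/2g = 3.778 m
Total head H = z + h_f = 51.7 + 3.778 = 55.48 m
P_hyd = ρgQH = 999.8·9.81·0.234·55.48 = 127.3 kW

P_hyd ≈ 127 kW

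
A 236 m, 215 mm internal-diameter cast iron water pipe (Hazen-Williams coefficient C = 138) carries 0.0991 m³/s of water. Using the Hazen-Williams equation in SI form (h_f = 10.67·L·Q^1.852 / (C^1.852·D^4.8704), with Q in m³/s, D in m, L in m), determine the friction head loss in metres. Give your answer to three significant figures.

h_f = 10.67·236·0.0991^1.852 / (138^1.852·0.215^4.8704) = 6.761 m

h_f ≈ 6.76 m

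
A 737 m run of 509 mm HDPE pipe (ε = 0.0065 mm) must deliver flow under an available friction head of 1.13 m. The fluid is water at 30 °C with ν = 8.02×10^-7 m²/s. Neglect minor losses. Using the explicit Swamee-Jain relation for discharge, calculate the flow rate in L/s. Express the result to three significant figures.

Q ≈ 224 L/s

Swamee-Jain (Type II): Q = -0.965·√(gD⁵h_f/L)·ln[ε/(3.7D) + √(3.17ν²L/(gD³h_f))]
√(gD⁵h_f/L) = √(9.81·0.509⁵·1.13/737) = 0.02267
ε/(3.7D) = 3.45×10^-6; √(3.17ν²L/(gD³h_f)) = 3.21×10^-5
Q = -0.965·0.02267·ln(3.551×10^-5) = 0.2241 m³/s
Check: V = 1.10 m/s, Re = 6.99×10^5, f = 0.01259, h_f = 1.13 m ≈ 1.13 m ✓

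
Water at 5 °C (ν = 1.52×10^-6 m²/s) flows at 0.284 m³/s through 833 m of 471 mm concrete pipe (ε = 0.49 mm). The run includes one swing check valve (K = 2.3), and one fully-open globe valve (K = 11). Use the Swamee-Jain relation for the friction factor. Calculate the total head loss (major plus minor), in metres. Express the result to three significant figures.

H_L ≈ 6.72 m

V = 4Q/(πD²) = 1.630 m/s; V²/2g = 0.1354 m
Re = 5.05×10^5, ε/D = 0.00104 → f = 0.02052 (Swamee-Jain)
Major: h_f = f(L/D)·V²/2g = 0.02052·1769·0.1354 = 4.915 m
Minor: ΣK = 13.3; h_m = ΣK·V²/2g = 1.801 m
Total H_L = 4.915 + 1.801 = 6.716 m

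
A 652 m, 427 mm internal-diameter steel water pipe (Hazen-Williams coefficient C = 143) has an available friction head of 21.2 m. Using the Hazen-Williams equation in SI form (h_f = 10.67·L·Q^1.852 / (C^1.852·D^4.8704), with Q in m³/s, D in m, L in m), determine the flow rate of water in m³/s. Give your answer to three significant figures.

Rearranging: Q = [h_f·C^1.852·D^4.8704 / (10.67·L)]^(1/1.852)
Q = [21.2·143^1.852·0.427^4.8704 / (10.67·652)]^0.540 = 0.6681 m³/s

Q ≈ 0.668 m³/s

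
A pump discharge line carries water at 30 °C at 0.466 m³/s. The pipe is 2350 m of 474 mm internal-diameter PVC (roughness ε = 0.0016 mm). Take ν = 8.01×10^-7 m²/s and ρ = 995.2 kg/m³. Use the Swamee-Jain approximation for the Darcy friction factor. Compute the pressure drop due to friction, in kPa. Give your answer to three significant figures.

V = 4Q/(πD²) = 4·0.466/(π·0.474²) = 2.641 m/s
Re = VD/ν = 2.641·0.474/8.01×10^-7 = 1.56×10^6 → turbulent
ε/D = 0.0016/474 = 3.38×10^-6
Swamee-Jain: f = 0.01089
h_f = f(L/D)V²/(2g) = 0.01089·(2350/0.474)·2.641²/(2·9.81) = 19.20 m
Δp = ρg·h_f = 995.2·9.81·19.20 = 187.4 kPa

Δp ≈ 187 kPa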